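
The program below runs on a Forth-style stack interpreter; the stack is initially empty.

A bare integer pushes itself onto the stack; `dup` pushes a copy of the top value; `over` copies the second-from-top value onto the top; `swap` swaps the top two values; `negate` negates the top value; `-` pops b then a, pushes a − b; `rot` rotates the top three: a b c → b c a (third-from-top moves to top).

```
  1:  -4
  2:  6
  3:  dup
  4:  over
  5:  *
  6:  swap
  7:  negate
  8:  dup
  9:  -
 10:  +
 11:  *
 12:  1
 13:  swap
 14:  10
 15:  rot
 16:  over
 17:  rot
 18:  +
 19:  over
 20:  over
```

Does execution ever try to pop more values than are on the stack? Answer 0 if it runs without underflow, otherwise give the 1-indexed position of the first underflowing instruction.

-4      -4
6       -4 6
dup     -4 6 6
over    -4 6 6 6
*       -4 6 36
swap    -4 36 6
negate  -4 36 -6
dup     -4 36 -6 -6
-       -4 36 0
+       -4 36
*       -144
1       -144 1
swap    1 -144
10      1 -144 10
rot     -144 10 1
over    -144 10 1 10
rot     -144 1 10 10
+       -144 1 20
over    -144 1 20 1
over    -144 1 20 1 20

0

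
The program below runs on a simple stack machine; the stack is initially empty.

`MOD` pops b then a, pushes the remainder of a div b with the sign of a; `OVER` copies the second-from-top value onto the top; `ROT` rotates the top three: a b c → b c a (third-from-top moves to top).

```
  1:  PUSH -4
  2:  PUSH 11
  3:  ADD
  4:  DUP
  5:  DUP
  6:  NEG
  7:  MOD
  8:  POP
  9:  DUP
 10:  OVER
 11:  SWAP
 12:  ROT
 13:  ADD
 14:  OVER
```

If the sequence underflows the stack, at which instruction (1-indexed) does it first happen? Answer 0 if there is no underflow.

0

PUSH -4 -> [-4]
PUSH 11 -> [-4, 11]
ADD     -> [7]
DUP     -> [7, 7]
DUP     -> [7, 7, 7]
NEG     -> [7, 7, -7]
MOD     -> [7, 0]
POP     -> [7]
DUP     -> [7, 7]
OVER    -> [7, 7, 7]
SWAP    -> [7, 7, 7]
ROT     -> [7, 7, 7]
ADD     -> [7, 14]
OVER    -> [7, 14, 7]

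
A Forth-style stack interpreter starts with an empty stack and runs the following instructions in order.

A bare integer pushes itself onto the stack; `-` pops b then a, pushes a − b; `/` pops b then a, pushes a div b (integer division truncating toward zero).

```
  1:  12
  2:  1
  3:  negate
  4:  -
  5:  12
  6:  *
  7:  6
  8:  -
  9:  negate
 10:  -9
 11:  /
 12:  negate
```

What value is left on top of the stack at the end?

-16

12      12
1       12 1
negate  12 -1
-       13
12      13 12
*       156
6       156 6
-       150
negate  -150
-9      -150 -9
/       16
negate  -16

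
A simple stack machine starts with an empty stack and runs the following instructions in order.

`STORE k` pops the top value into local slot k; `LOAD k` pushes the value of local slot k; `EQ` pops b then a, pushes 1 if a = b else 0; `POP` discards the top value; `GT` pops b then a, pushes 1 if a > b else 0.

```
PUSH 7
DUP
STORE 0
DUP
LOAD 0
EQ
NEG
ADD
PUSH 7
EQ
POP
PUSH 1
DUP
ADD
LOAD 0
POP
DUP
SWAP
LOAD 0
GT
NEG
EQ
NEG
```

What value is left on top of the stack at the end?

PUSH 7   7
DUP      7 7
STORE 0  7
DUP      7 7
LOAD 0   7 7 7
EQ       7 1
NEG      7 -1
ADD      6
PUSH 7   6 7
EQ       0
POP      (empty)
PUSH 1   1
DUP      1 1
ADD      2
LOAD 0   2 7
POP      2
DUP      2 2
SWAP     2 2
LOAD 0   2 2 7
GT       2 0
NEG      2 0
EQ       0
NEG      0

0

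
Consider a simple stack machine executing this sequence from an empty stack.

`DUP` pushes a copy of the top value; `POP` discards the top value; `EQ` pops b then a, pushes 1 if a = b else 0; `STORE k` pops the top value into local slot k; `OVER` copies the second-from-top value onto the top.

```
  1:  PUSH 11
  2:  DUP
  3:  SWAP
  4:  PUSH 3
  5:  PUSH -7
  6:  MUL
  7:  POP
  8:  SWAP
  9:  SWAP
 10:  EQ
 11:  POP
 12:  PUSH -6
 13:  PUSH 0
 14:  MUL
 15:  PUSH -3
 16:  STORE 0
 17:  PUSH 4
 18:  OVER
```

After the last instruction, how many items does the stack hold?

PUSH 11 -> 11
DUP     -> 11 11
SWAP    -> 11 11
PUSH 3  -> 11 11 3
PUSH -7 -> 11 11 3 -7
MUL     -> 11 11 -21
POP     -> 11 11
SWAP    -> 11 11
SWAP    -> 11 11
EQ      -> 1
POP     -> (empty)
PUSH -6 -> -6
PUSH 0  -> -6 0
MUL     -> 0
PUSH -3 -> 0 -3
STORE 0 -> 0
PUSH 4  -> 0 4
OVER    -> 0 4 0

3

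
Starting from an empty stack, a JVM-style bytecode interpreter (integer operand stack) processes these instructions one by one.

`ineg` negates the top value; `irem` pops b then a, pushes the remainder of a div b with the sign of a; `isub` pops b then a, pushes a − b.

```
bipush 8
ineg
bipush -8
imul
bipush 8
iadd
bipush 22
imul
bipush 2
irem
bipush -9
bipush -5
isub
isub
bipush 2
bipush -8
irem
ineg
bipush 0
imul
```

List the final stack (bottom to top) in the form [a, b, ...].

bipush 8  : [8]
ineg      : [-8]
bipush -8 : [-8, -8]
imul      : [64]
bipush 8  : [64, 8]
iadd      : [72]
bipush 22 : [72, 22]
imul      : [1584]
bipush 2  : [1584, 2]
irem      : [0]
bipush -9 : [0, -9]
bipush -5 : [0, -9, -5]
isub      : [0, -4]
isub      : [4]
bipush 2  : [4, 2]
bipush -8 : [4, 2, -8]
irem      : [4, 2]
ineg      : [4, -2]
bipush 0  : [4, -2, 0]
imul      : [4, 0]

[4, 0]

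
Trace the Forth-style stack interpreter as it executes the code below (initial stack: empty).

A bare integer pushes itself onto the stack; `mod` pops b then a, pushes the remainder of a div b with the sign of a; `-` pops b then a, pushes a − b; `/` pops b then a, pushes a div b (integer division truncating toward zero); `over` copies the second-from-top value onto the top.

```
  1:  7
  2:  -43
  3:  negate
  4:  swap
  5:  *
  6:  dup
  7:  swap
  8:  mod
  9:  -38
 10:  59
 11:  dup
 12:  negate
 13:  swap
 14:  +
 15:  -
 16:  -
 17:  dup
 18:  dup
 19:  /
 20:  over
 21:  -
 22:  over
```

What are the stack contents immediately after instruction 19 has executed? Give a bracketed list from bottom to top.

[38, 1]

7       [7]
-43     [7, -43]
negate  [7, 43]
swap    [43, 7]
*       [301]
dup     [301, 301]
swap    [301, 301]
mod     [0]
-38     [0, -38]
59      [0, -38, 59]
dup     [0, -38, 59, 59]
negate  [0, -38, 59, -59]
swap    [0, -38, -59, 59]
+       [0, -38, 0]
-       [0, -38]
-       [38]
dup     [38, 38]
dup     [38, 38, 38]
/       [38, 1]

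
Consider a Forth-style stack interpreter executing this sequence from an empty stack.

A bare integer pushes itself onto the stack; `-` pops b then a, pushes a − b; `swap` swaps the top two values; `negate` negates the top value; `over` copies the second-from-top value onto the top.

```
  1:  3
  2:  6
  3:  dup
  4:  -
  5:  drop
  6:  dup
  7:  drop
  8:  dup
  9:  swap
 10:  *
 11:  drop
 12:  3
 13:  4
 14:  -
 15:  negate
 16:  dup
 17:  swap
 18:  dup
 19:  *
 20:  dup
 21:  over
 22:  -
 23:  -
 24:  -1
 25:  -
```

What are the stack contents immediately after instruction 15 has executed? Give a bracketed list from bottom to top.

3      → 3
6      → 3 6
dup    → 3 6 6
-      → 3 0
drop   → 3
dup    → 3 3
drop   → 3
dup    → 3 3
swap   → 3 3
*      → 9
drop   → (empty)
3      → 3
4      → 3 4
-      → -1
negate → 1

[1]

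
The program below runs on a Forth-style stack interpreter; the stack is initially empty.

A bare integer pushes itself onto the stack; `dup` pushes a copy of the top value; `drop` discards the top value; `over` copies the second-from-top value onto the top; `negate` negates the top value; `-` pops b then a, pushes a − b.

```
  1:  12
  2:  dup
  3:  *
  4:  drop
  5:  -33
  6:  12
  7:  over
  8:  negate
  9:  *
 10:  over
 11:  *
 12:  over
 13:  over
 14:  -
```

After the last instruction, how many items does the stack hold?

3

12     → [12]
dup    → [12, 12]
*      → [144]
drop   → []
-33    → [-33]
12     → [-33, 12]
over   → [-33, 12, -33]
negate → [-33, 12, 33]
*      → [-33, 396]
over   → [-33, 396, -33]
*      → [-33, -13068]
over   → [-33, -13068, -33]
over   → [-33, -13068, -33, -13068]
-      → [-33, -13068, 13035]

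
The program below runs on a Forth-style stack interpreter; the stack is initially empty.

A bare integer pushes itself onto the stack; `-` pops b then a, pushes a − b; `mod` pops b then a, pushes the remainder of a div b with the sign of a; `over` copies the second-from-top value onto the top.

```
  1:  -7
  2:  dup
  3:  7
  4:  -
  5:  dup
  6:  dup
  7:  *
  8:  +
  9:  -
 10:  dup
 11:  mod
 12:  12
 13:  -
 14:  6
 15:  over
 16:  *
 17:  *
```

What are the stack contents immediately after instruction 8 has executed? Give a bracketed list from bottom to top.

[-7, 182]

-7  → [-7]
dup → [-7, -7]
7   → [-7, -7, 7]
-   → [-7, -14]
dup → [-7, -14, -14]
dup → [-7, -14, -14, -14]
*   → [-7, -14, 196]
+   → [-7, 182]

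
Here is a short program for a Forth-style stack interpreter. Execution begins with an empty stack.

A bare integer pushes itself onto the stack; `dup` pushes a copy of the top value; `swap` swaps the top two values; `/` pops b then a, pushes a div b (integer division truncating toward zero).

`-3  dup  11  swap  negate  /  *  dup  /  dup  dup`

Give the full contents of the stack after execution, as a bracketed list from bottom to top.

[1, 1, 1]

-3     -> [-3]
dup    -> [-3, -3]
11     -> [-3, -3, 11]
swap   -> [-3, 11, -3]
negate -> [-3, 11, 3]
/      -> [-3, 3]
*      -> [-9]
dup    -> [-9, -9]
/      -> [1]
dup    -> [1, 1]
dup    -> [1, 1, 1]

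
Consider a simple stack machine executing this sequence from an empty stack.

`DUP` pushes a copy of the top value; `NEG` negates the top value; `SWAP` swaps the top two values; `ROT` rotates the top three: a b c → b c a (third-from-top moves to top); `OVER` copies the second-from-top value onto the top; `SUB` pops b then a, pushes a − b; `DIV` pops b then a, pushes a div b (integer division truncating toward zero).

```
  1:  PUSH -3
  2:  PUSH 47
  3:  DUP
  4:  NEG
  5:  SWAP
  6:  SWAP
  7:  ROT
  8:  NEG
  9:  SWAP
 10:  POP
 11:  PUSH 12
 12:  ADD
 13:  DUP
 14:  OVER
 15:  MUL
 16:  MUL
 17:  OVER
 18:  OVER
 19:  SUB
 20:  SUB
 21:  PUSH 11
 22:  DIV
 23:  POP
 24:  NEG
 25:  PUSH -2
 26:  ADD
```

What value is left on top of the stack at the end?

-49

PUSH -3 : [-3]
PUSH 47 : [-3, 47]
DUP     : [-3, 47, 47]
NEG     : [-3, 47, -47]
SWAP    : [-3, -47, 47]
SWAP    : [-3, 47, -47]
ROT     : [47, -47, -3]
NEG     : [47, -47, 3]
SWAP    : [47, 3, -47]
POP     : [47, 3]
PUSH 12 : [47, 3, 12]
ADD     : [47, 15]
DUP     : [47, 15, 15]
OVER    : [47, 15, 15, 15]
MUL     : [47, 15, 225]
MUL     : [47, 3375]
OVER    : [47, 3375, 47]
OVER    : [47, 3375, 47, 3375]
SUB     : [47, 3375, -3328]
SUB     : [47, 6703]
PUSH 11 : [47, 6703, 11]
DIV     : [47, 609]
POP     : [47]
NEG     : [-47]
PUSH -2 : [-47, -2]
ADD     : [-49]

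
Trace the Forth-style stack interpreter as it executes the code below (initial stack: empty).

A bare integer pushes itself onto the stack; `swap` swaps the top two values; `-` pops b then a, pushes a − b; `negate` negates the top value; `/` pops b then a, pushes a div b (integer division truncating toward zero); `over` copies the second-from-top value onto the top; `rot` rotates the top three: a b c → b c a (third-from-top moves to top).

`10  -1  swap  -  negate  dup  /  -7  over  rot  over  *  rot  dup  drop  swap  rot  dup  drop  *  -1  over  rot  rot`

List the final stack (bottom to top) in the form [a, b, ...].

10     -> [10]
-1     -> [10, -1]
swap   -> [-1, 10]
-      -> [-11]
negate -> [11]
dup    -> [11, 11]
/      -> [1]
-7     -> [1, -7]
over   -> [1, -7, 1]
rot    -> [-7, 1, 1]
over   -> [-7, 1, 1, 1]
*      -> [-7, 1, 1]
rot    -> [1, 1, -7]
dup    -> [1, 1, -7, -7]
drop   -> [1, 1, -7]
swap   -> [1, -7, 1]
rot    -> [-7, 1, 1]
dup    -> [-7, 1, 1, 1]
drop   -> [-7, 1, 1]
*      -> [-7, 1]
-1     -> [-7, 1, -1]
over   -> [-7, 1, -1, 1]
rot    -> [-7, -1, 1, 1]
rot    -> [-7, 1, 1, -1]

[-7, 1, 1, -1]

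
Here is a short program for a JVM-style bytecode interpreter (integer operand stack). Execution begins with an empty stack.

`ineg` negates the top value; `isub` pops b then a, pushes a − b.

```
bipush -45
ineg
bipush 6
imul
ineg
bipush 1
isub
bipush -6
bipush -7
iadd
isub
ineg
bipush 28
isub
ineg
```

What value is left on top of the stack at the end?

bipush -45 -> [-45]
ineg       -> [45]
bipush 6   -> [45, 6]
imul       -> [270]
ineg       -> [-270]
bipush 1   -> [-270, 1]
isub       -> [-271]
bipush -6  -> [-271, -6]
bipush -7  -> [-271, -6, -7]
iadd       -> [-271, -13]
isub       -> [-258]
ineg       -> [258]
bipush 28  -> [258, 28]
isub       -> [230]
ineg       -> [-230]

-230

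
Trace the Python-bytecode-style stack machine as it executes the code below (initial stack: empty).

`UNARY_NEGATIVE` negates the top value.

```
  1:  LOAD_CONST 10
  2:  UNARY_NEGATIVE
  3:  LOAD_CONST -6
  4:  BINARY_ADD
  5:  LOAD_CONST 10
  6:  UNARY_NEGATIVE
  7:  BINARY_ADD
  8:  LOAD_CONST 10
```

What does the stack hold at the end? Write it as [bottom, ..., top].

LOAD_CONST 10  : [10]
UNARY_NEGATIVE : [-10]
LOAD_CONST -6  : [-10, -6]
BINARY_ADD     : [-16]
LOAD_CONST 10  : [-16, 10]
UNARY_NEGATIVE : [-16, -10]
BINARY_ADD     : [-26]
LOAD_CONST 10  : [-26, 10]

[-26, 10]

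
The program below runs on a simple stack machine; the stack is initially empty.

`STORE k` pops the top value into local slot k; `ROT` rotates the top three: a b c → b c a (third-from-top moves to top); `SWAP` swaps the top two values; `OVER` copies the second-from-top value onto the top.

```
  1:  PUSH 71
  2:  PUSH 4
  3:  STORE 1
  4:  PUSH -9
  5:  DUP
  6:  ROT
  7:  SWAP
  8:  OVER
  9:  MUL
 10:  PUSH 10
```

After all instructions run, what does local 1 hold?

PUSH 71 -> 71
PUSH 4  -> 71 4
STORE 1 -> 71
PUSH -9 -> 71 -9
DUP     -> 71 -9 -9
ROT     -> -9 -9 71
SWAP    -> -9 71 -9
OVER    -> -9 71 -9 71
MUL     -> -9 71 -639
PUSH 10 -> -9 71 -639 10

4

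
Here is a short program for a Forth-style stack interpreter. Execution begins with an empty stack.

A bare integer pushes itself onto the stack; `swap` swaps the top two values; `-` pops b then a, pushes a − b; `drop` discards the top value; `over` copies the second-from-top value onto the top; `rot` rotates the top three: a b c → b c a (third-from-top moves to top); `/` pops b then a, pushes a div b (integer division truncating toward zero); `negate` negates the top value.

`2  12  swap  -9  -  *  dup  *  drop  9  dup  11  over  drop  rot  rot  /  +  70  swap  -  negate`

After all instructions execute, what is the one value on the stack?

2      -> 2
12     -> 2 12
swap   -> 12 2
-9     -> 12 2 -9
-      -> 12 11
*      -> 132
dup    -> 132 132
*      -> 17424
drop   -> (empty)
9      -> 9
dup    -> 9 9
11     -> 9 9 11
over   -> 9 9 11 9
drop   -> 9 9 11
rot    -> 9 11 9
rot    -> 11 9 9
/      -> 11 1
+      -> 12
70     -> 12 70
swap   -> 70 12
-      -> 58
negate -> -58

-58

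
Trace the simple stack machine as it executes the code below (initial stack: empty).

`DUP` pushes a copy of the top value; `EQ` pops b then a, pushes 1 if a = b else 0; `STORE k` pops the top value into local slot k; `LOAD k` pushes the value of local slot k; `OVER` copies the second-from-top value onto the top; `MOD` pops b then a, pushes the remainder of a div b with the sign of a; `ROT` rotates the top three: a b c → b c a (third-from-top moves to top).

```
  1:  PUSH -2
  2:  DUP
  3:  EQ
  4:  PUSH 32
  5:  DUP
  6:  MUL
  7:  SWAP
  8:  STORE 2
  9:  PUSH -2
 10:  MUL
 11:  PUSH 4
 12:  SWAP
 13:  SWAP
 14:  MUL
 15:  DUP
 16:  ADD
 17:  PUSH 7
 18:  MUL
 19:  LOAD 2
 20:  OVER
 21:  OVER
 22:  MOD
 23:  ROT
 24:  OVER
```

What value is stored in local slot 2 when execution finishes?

PUSH -2 -> [-2]
DUP     -> [-2, -2]
EQ      -> [1]
PUSH 32 -> [1, 32]
DUP     -> [1, 32, 32]
MUL     -> [1, 1024]
SWAP    -> [1024, 1]
STORE 2 -> [1024]
PUSH -2 -> [1024, -2]
MUL     -> [-2048]
PUSH 4  -> [-2048, 4]
SWAP    -> [4, -2048]
SWAP    -> [-2048, 4]
MUL     -> [-8192]
DUP     -> [-8192, -8192]
ADD     -> [-16384]
PUSH 7  -> [-16384, 7]
MUL     -> [-114688]
LOAD 2  -> [-114688, 1]
OVER    -> [-114688, 1, -114688]
OVER    -> [-114688, 1, -114688, 1]
MOD     -> [-114688, 1, 0]
ROT     -> [1, 0, -114688]
OVER    -> [1, 0, -114688, 0]

1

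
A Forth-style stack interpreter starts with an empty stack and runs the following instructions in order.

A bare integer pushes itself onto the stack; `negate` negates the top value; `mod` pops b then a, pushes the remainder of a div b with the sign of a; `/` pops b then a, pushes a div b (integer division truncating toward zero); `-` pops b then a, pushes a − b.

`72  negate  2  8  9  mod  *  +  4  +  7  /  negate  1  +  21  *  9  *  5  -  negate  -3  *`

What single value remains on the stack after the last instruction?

4521

72      [72]
negate  [-72]
2       [-72, 2]
8       [-72, 2, 8]
9       [-72, 2, 8, 9]
mod     [-72, 2, 8]
*       [-72, 16]
+       [-56]
4       [-56, 4]
+       [-52]
7       [-52, 7]
/       [-7]
negate  [7]
1       [7, 1]
+       [8]
21      [8, 21]
*       [168]
9       [168, 9]
*       [1512]
5       [1512, 5]
-       [1507]
negate  [-1507]
-3      [-1507, -3]
*       [4521]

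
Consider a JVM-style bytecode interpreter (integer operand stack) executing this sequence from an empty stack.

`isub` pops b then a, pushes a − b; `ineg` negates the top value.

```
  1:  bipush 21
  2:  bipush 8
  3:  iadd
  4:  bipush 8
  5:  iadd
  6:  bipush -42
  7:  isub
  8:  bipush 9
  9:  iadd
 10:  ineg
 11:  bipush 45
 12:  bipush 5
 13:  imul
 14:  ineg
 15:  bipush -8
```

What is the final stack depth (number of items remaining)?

3

bipush 21   [21]
bipush 8    [21, 8]
iadd        [29]
bipush 8    [29, 8]
iadd        [37]
bipush -42  [37, -42]
isub        [79]
bipush 9    [79, 9]
iadd        [88]
ineg        [-88]
bipush 45   [-88, 45]
bipush 5    [-88, 45, 5]
imul        [-88, 225]
ineg        [-88, -225]
bipush -8   [-88, -225, -8]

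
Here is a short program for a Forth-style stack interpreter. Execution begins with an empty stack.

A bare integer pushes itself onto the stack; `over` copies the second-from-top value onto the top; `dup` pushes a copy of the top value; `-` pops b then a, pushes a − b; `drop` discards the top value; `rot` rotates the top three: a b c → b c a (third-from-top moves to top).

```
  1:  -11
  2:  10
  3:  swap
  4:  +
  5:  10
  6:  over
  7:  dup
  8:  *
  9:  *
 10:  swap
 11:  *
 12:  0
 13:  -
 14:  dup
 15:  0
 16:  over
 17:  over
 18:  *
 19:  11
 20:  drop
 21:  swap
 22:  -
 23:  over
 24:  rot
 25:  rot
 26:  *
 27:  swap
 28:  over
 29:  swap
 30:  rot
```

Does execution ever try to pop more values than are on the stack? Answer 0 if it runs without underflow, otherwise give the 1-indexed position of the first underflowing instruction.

-11  → -11
10   → -11 10
swap → 10 -11
+    → -1
10   → -1 10
over → -1 10 -1
dup  → -1 10 -1 -1
*    → -1 10 1
*    → -1 10
swap → 10 -1
*    → -10
0    → -10 0
-    → -10
dup  → -10 -10
0    → -10 -10 0
over → -10 -10 0 -10
over → -10 -10 0 -10 0
*    → -10 -10 0 0
11   → -10 -10 0 0 11
drop → -10 -10 0 0
swap → -10 -10 0 0
-    → -10 -10 0
over → -10 -10 0 -10
rot  → -10 0 -10 -10
rot  → -10 -10 -10 0
*    → -10 -10 0
swap → -10 0 -10
over → -10 0 -10 0
swap → -10 0 0 -10
rot  → -10 0 -10 0

0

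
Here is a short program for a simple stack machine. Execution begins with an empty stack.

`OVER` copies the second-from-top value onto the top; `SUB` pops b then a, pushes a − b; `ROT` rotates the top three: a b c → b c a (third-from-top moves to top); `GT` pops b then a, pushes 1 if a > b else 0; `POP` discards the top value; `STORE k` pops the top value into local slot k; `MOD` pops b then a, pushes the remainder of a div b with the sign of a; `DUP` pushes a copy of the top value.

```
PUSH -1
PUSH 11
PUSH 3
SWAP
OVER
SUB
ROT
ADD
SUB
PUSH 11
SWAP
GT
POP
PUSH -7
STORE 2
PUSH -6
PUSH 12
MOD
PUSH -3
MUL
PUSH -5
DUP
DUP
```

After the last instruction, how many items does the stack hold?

4

PUSH -1 -> -1
PUSH 11 -> -1 11
PUSH 3  -> -1 11 3
SWAP    -> -1 3 11
OVER    -> -1 3 11 3
SUB     -> -1 3 8
ROT     -> 3 8 -1
ADD     -> 3 7
SUB     -> -4
PUSH 11 -> -4 11
SWAP    -> 11 -4
GT      -> 1
POP     -> (empty)
PUSH -7 -> -7
STORE 2 -> (empty)
PUSH -6 -> -6
PUSH 12 -> -6 12
MOD     -> -6
PUSH -3 -> -6 -3
MUL     -> 18
PUSH -5 -> 18 -5
DUP     -> 18 -5 -5
DUP     -> 18 -5 -5 -5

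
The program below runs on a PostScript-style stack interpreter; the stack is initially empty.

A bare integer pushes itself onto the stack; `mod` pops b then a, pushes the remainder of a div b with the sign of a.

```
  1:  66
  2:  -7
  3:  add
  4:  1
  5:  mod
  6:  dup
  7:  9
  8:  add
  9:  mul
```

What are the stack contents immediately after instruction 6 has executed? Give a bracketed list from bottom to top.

66  -> 66
-7  -> 66 -7
add -> 59
1   -> 59 1
mod -> 0
dup -> 0 0

[0, 0]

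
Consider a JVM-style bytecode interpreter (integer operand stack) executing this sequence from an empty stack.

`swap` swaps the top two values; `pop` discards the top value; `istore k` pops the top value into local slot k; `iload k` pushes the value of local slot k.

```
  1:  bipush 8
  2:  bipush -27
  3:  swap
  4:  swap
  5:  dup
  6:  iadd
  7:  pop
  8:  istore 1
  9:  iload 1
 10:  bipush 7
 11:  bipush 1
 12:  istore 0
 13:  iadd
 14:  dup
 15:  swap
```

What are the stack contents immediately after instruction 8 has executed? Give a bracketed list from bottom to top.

bipush 8   → 8
bipush -27 → 8 -27
swap       → -27 8
swap       → 8 -27
dup        → 8 -27 -27
iadd       → 8 -54
pop        → 8
istore 1   → (empty)

[]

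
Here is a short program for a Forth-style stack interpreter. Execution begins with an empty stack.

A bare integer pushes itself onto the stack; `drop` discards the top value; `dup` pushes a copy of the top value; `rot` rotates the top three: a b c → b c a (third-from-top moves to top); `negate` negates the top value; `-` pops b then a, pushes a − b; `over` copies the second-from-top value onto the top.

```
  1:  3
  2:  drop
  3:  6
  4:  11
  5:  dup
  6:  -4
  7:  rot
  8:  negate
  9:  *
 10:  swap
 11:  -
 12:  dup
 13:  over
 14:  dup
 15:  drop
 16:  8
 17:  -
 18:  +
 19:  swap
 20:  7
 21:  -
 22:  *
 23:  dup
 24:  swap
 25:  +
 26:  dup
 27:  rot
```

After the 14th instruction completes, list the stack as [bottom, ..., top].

3      : [3]
drop   : []
6      : [6]
11     : [6, 11]
dup    : [6, 11, 11]
-4     : [6, 11, 11, -4]
rot    : [6, 11, -4, 11]
negate : [6, 11, -4, -11]
*      : [6, 11, 44]
swap   : [6, 44, 11]
-      : [6, 33]
dup    : [6, 33, 33]
over   : [6, 33, 33, 33]
dup    : [6, 33, 33, 33, 33]

[6, 33, 33, 33, 33]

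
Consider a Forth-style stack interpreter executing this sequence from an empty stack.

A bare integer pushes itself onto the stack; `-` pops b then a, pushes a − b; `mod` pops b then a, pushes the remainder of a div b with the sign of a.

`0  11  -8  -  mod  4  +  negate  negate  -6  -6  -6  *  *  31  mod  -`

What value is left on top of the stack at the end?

0      -> 0
11     -> 0 11
-8     -> 0 11 -8
-      -> 0 19
mod    -> 0
4      -> 0 4
+      -> 4
negate -> -4
negate -> 4
-6     -> 4 -6
-6     -> 4 -6 -6
-6     -> 4 -6 -6 -6
*      -> 4 -6 36
*      -> 4 -216
31     -> 4 -216 31
mod    -> 4 -30
-      -> 34

34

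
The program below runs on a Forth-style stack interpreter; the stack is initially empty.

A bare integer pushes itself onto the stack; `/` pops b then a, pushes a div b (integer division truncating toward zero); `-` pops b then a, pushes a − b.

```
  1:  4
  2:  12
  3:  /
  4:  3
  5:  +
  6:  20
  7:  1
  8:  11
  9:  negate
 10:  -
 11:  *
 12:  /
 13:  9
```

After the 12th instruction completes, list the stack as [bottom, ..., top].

4      -> 4
12     -> 4 12
/      -> 0
3      -> 0 3
+      -> 3
20     -> 3 20
1      -> 3 20 1
11     -> 3 20 1 11
negate -> 3 20 1 -11
-      -> 3 20 12
*      -> 3 240
/      -> 0

[0]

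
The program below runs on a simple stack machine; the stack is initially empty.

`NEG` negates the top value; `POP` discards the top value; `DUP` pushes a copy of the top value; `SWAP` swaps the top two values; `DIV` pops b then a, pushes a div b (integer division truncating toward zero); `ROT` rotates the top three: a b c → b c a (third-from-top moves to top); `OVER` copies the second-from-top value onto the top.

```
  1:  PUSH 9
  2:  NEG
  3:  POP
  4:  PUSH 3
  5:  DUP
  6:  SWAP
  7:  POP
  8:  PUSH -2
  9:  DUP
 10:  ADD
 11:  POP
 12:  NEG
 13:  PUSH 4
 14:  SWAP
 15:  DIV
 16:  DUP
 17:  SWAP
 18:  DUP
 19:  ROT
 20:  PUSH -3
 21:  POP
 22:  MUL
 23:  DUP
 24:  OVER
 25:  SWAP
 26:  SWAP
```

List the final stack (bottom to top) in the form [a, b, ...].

PUSH 9  → 9
NEG     → -9
POP     → (empty)
PUSH 3  → 3
DUP     → 3 3
SWAP    → 3 3
POP     → 3
PUSH -2 → 3 -2
DUP     → 3 -2 -2
ADD     → 3 -4
POP     → 3
NEG     → -3
PUSH 4  → -3 4
SWAP    → 4 -3
DIV     → -1
DUP     → -1 -1
SWAP    → -1 -1
DUP     → -1 -1 -1
ROT     → -1 -1 -1
PUSH -3 → -1 -1 -1 -3
POP     → -1 -1 -1
MUL     → -1 1
DUP     → -1 1 1
OVER    → -1 1 1 1
SWAP    → -1 1 1 1
SWAP    → -1 1 1 1

[-1, 1, 1, 1]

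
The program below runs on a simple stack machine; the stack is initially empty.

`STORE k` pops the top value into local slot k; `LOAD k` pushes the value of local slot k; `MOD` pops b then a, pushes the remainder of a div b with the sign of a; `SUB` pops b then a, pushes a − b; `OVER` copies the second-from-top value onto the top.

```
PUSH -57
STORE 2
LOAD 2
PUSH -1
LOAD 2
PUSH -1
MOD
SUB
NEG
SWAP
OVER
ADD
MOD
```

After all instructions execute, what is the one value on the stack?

1

PUSH -57 → [-57]
STORE 2  → []
LOAD 2   → [-57]
PUSH -1  → [-57, -1]
LOAD 2   → [-57, -1, -57]
PUSH -1  → [-57, -1, -57, -1]
MOD      → [-57, -1, 0]
SUB      → [-57, -1]
NEG      → [-57, 1]
SWAP     → [1, -57]
OVER     → [1, -57, 1]
ADD      → [1, -56]
MOD      → [1]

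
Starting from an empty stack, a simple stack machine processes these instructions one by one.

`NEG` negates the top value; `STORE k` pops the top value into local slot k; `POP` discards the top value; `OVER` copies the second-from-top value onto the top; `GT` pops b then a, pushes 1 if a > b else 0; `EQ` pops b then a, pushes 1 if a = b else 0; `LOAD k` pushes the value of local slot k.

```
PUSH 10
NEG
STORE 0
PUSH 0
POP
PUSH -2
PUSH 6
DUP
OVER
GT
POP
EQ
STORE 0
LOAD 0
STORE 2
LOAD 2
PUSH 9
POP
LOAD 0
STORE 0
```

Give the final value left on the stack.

0

PUSH 10  10
NEG      -10
STORE 0  (empty)
PUSH 0   0
POP      (empty)
PUSH -2  -2
PUSH 6   -2 6
DUP      -2 6 6
OVER     -2 6 6 6
GT       -2 6 0
POP      -2 6
EQ       0
STORE 0  (empty)
LOAD 0   0
STORE 2  (empty)
LOAD 2   0
PUSH 9   0 9
POP      0
LOAD 0   0 0
STORE 0  0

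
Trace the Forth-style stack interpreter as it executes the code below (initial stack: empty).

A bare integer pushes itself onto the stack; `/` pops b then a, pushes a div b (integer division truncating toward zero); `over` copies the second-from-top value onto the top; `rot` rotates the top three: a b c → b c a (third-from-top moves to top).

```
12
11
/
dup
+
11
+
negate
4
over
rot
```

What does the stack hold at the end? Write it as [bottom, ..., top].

12     -> 12
11     -> 12 11
/      -> 1
dup    -> 1 1
+      -> 2
11     -> 2 11
+      -> 13
negate -> -13
4      -> -13 4
over   -> -13 4 -13
rot    -> 4 -13 -13

[4, -13, -13]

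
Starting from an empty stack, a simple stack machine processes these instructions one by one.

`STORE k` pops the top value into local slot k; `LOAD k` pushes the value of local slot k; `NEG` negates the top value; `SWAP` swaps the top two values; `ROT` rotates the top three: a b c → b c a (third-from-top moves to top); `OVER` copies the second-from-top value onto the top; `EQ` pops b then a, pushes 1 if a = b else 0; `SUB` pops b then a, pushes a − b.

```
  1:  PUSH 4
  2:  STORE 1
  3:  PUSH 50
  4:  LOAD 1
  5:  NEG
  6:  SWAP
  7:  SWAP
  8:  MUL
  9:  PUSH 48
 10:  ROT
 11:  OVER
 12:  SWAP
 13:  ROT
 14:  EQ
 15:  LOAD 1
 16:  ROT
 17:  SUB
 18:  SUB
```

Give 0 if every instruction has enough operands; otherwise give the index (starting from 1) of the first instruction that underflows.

PUSH 4  : [4]
STORE 1 : []
PUSH 50 : [50]
LOAD 1  : [50, 4]
NEG     : [50, -4]
SWAP    : [-4, 50]
SWAP    : [50, -4]
MUL     : [-200]
PUSH 48 : [-200, 48]
ROT  — needs 3 operands, stack has 2 → underflow

10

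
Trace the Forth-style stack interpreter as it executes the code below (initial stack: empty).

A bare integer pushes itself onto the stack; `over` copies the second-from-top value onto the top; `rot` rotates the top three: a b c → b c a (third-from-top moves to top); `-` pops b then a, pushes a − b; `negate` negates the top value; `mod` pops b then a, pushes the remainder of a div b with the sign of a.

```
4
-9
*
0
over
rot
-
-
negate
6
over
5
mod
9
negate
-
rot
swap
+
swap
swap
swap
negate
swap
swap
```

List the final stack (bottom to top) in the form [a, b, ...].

[9, -6]

4       [4]
-9      [4, -9]
*       [-36]
0       [-36, 0]
over    [-36, 0, -36]
rot     [0, -36, -36]
-       [0, 0]
-       [0]
negate  [0]
6       [0, 6]
over    [0, 6, 0]
5       [0, 6, 0, 5]
mod     [0, 6, 0]
9       [0, 6, 0, 9]
negate  [0, 6, 0, -9]
-       [0, 6, 9]
rot     [6, 9, 0]
swap    [6, 0, 9]
+       [6, 9]
swap    [9, 6]
swap    [6, 9]
swap    [9, 6]
negate  [9, -6]
swap    [-6, 9]
swap    [9, -6]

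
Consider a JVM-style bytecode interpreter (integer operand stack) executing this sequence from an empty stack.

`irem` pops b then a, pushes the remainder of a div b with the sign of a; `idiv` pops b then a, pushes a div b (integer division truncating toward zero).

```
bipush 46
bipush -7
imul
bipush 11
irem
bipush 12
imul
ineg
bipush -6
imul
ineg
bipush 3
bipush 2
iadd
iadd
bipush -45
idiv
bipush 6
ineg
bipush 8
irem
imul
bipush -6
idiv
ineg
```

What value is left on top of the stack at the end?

bipush 46  → [46]
bipush -7  → [46, -7]
imul       → [-322]
bipush 11  → [-322, 11]
irem       → [-3]
bipush 12  → [-3, 12]
imul       → [-36]
ineg       → [36]
bipush -6  → [36, -6]
imul       → [-216]
ineg       → [216]
bipush 3   → [216, 3]
bipush 2   → [216, 3, 2]
iadd       → [216, 5]
iadd       → [221]
bipush -45 → [221, -45]
idiv       → [-4]
bipush 6   → [-4, 6]
ineg       → [-4, -6]
bipush 8   → [-4, -6, 8]
irem       → [-4, -6]
imul       → [24]
bipush -6  → [24, -6]
idiv       → [-4]
ineg       → [4]

4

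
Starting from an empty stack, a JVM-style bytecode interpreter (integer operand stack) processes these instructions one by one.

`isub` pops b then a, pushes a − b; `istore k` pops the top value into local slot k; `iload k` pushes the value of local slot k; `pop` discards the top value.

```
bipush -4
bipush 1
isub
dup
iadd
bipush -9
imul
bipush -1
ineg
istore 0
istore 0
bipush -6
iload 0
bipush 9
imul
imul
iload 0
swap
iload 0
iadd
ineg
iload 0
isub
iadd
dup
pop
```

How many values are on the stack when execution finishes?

1

bipush -4 -> -4
bipush 1  -> -4 1
isub      -> -5
dup       -> -5 -5
iadd      -> -10
bipush -9 -> -10 -9
imul      -> 90
bipush -1 -> 90 -1
ineg      -> 90 1
istore 0  -> 90
istore 0  -> (empty)
bipush -6 -> -6
iload 0   -> -6 90
bipush 9  -> -6 90 9
imul      -> -6 810
imul      -> -4860
iload 0   -> -4860 90
swap      -> 90 -4860
iload 0   -> 90 -4860 90
iadd      -> 90 -4770
ineg      -> 90 4770
iload 0   -> 90 4770 90
isub      -> 90 4680
iadd      -> 4770
dup       -> 4770 4770
pop       -> 4770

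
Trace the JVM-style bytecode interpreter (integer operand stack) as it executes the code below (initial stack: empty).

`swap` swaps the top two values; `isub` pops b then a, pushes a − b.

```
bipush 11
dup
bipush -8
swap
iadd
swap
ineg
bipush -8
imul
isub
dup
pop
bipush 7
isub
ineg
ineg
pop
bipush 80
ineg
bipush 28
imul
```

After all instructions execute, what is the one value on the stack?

bipush 11 : [11]
dup       : [11, 11]
bipush -8 : [11, 11, -8]
swap      : [11, -8, 11]
iadd      : [11, 3]
swap      : [3, 11]
ineg      : [3, -11]
bipush -8 : [3, -11, -8]
imul      : [3, 88]
isub      : [-85]
dup       : [-85, -85]
pop       : [-85]
bipush 7  : [-85, 7]
isub      : [-92]
ineg      : [92]
ineg      : [-92]
pop       : []
bipush 80 : [80]
ineg      : [-80]
bipush 28 : [-80, 28]
imul      : [-2240]

-2240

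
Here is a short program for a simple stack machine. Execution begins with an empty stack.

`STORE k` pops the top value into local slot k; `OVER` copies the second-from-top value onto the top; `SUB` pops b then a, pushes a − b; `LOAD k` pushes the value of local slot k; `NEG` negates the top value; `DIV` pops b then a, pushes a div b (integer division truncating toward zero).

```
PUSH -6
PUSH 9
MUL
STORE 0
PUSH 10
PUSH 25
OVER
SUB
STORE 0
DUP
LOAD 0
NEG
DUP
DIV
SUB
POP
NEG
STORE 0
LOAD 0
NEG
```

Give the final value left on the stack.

10

PUSH -6 : -6
PUSH 9  : -6 9
MUL     : -54
STORE 0 : (empty)
PUSH 10 : 10
PUSH 25 : 10 25
OVER    : 10 25 10
SUB     : 10 15
STORE 0 : 10
DUP     : 10 10
LOAD 0  : 10 10 15
NEG     : 10 10 -15
DUP     : 10 10 -15 -15
DIV     : 10 10 1
SUB     : 10 9
POP     : 10
NEG     : -10
STORE 0 : (empty)
LOAD 0  : -10
NEG     : 10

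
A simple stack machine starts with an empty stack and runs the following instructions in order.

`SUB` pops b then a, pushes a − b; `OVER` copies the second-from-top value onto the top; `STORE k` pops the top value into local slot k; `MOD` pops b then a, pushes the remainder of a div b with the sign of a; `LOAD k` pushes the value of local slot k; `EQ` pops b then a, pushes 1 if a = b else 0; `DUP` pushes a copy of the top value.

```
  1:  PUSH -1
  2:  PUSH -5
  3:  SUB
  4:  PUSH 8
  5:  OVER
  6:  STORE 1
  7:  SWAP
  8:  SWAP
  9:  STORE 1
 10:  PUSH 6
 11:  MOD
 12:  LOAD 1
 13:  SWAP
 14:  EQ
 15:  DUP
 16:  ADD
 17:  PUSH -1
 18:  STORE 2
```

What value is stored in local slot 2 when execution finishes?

PUSH -1  -1
PUSH -5  -1 -5
SUB      4
PUSH 8   4 8
OVER     4 8 4
STORE 1  4 8
SWAP     8 4
SWAP     4 8
STORE 1  4
PUSH 6   4 6
MOD      4
LOAD 1   4 8
SWAP     8 4
EQ       0
DUP      0 0
ADD      0
PUSH -1  0 -1
STORE 2  0

-1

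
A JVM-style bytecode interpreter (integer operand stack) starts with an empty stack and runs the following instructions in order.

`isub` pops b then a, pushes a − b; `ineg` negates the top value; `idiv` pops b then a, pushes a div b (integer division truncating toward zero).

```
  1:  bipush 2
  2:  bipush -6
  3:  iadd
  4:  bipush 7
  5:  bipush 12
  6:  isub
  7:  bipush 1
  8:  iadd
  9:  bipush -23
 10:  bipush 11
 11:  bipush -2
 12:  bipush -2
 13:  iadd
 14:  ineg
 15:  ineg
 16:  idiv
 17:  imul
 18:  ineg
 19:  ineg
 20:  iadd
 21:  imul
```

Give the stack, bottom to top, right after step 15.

bipush 2   -> 2
bipush -6  -> 2 -6
iadd       -> -4
bipush 7   -> -4 7
bipush 12  -> -4 7 12
isub       -> -4 -5
bipush 1   -> -4 -5 1
iadd       -> -4 -4
bipush -23 -> -4 -4 -23
bipush 11  -> -4 -4 -23 11
bipush -2  -> -4 -4 -23 11 -2
bipush -2  -> -4 -4 -23 11 -2 -2
iadd       -> -4 -4 -23 11 -4
ineg       -> -4 -4 -23 11 4
ineg       -> -4 -4 -23 11 -4

[-4, -4, -23, 11, -4]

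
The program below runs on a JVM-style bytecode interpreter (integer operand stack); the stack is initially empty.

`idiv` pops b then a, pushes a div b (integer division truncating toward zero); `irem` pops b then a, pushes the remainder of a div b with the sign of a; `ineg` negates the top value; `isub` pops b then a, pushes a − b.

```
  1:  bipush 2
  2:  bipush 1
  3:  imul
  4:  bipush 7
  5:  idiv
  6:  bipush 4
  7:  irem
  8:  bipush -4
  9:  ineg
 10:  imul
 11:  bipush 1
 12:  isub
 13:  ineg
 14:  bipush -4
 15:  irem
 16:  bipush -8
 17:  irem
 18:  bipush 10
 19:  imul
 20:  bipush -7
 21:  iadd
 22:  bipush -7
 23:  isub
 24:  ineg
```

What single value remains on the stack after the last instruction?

-10

bipush 2   2
bipush 1   2 1
imul       2
bipush 7   2 7
idiv       0
bipush 4   0 4
irem       0
bipush -4  0 -4
ineg       0 4
imul       0
bipush 1   0 1
isub       -1
ineg       1
bipush -4  1 -4
irem       1
bipush -8  1 -8
irem       1
bipush 10  1 10
imul       10
bipush -7  10 -7
iadd       3
bipush -7  3 -7
isub       10
ineg       -10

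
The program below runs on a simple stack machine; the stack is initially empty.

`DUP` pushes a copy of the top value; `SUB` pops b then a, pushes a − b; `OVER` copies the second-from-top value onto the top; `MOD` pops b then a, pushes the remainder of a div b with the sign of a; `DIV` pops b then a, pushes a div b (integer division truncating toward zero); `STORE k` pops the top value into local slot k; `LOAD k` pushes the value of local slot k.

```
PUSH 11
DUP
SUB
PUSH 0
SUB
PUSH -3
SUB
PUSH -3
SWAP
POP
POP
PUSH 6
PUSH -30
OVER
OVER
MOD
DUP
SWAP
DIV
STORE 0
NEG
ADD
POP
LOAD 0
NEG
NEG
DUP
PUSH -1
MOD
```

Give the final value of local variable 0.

PUSH 11   [11]
DUP       [11, 11]
SUB       [0]
PUSH 0    [0, 0]
SUB       [0]
PUSH -3   [0, -3]
SUB       [3]
PUSH -3   [3, -3]
SWAP      [-3, 3]
POP       [-3]
POP       []
PUSH 6    [6]
PUSH -30  [6, -30]
OVER      [6, -30, 6]
OVER      [6, -30, 6, -30]
MOD       [6, -30, 6]
DUP       [6, -30, 6, 6]
SWAP      [6, -30, 6, 6]
DIV       [6, -30, 1]
STORE 0   [6, -30]
NEG       [6, 30]
ADD       [36]
POP       []
LOAD 0    [1]
NEG       [-1]
NEG       [1]
DUP       [1, 1]
PUSH -1   [1, 1, -1]
MOD       [1, 0]

1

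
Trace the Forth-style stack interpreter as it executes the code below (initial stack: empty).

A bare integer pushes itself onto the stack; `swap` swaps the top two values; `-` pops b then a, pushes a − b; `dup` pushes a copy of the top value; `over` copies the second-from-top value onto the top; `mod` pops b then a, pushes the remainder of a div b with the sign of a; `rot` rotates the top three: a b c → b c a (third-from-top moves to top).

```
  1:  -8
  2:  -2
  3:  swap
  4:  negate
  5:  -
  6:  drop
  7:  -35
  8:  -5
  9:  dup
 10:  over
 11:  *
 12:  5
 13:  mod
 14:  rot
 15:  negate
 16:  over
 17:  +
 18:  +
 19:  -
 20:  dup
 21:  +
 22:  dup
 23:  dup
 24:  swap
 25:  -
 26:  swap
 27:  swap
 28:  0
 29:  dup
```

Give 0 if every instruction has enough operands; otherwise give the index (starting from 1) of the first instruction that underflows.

0

-8      [-8]
-2      [-8, -2]
swap    [-2, -8]
negate  [-2, 8]
-       [-10]
drop    []
-35     [-35]
-5      [-35, -5]
dup     [-35, -5, -5]
over    [-35, -5, -5, -5]
*       [-35, -5, 25]
5       [-35, -5, 25, 5]
mod     [-35, -5, 0]
rot     [-5, 0, -35]
negate  [-5, 0, 35]
over    [-5, 0, 35, 0]
+       [-5, 0, 35]
+       [-5, 35]
-       [-40]
dup     [-40, -40]
+       [-80]
dup     [-80, -80]
dup     [-80, -80, -80]
swap    [-80, -80, -80]
-       [-80, 0]
swap    [0, -80]
swap    [-80, 0]
0       [-80, 0, 0]
dup     [-80, 0, 0, 0]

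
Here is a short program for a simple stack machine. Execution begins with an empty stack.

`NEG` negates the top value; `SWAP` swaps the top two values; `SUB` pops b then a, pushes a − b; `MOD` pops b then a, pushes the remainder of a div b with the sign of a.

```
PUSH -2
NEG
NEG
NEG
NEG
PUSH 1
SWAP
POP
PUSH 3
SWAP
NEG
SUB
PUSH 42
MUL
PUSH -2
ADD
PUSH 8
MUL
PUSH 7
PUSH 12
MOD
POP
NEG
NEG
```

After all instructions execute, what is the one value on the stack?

PUSH -2 -> [-2]
NEG     -> [2]
NEG     -> [-2]
NEG     -> [2]
NEG     -> [-2]
PUSH 1  -> [-2, 1]
SWAP    -> [1, -2]
POP     -> [1]
PUSH 3  -> [1, 3]
SWAP    -> [3, 1]
NEG     -> [3, -1]
SUB     -> [4]
PUSH 42 -> [4, 42]
MUL     -> [168]
PUSH -2 -> [168, -2]
ADD     -> [166]
PUSH 8  -> [166, 8]
MUL     -> [1328]
PUSH 7  -> [1328, 7]
PUSH 12 -> [1328, 7, 12]
MOD     -> [1328, 7]
POP     -> [1328]
NEG     -> [-1328]
NEG     -> [1328]

1328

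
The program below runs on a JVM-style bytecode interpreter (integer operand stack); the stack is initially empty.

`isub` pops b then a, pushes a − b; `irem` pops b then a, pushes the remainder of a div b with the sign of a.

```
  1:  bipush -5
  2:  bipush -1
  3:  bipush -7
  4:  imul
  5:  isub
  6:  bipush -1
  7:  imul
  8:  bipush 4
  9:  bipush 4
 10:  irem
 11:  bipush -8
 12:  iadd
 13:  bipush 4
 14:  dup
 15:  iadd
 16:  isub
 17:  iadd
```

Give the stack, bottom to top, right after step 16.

[12, -16]

bipush -5 : -5
bipush -1 : -5 -1
bipush -7 : -5 -1 -7
imul      : -5 7
isub      : -12
bipush -1 : -12 -1
imul      : 12
bipush 4  : 12 4
bipush 4  : 12 4 4
irem      : 12 0
bipush -8 : 12 0 -8
iadd      : 12 -8
bipush 4  : 12 -8 4
dup       : 12 -8 4 4
iadd      : 12 -8 8
isub      : 12 -16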